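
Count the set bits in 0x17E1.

0x17E1 = 1011111100001
Count the 1s: 1 + 1 + 1 + 1 + 1 + 1 + 1 + 1 = 8

8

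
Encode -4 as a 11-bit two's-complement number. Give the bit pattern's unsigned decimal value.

2044

4 in 11 bits: 00000000100
Invert: 11111111011
Add 1:  11111111100 = 2044
(Check: 2^11 - 4 = 2048 - 4 = 2044.)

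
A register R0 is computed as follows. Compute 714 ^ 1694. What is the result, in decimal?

714 = 01011001010
1694 = 11010011110
XOR → 10001010100 = 1108

1108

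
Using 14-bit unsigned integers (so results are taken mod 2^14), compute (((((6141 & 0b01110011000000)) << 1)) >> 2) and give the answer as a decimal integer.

6141 = 01011111111101
0b01110011000000 = 01110011000000
→ & → 01010011000000 = 5312
→ << 1 (mod 2^14) → 10100110000000 = 10624
→ >> 2 → 00101001100000 = 2656

2656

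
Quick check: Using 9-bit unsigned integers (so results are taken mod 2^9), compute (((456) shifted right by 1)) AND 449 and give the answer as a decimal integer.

456 = 111001000
→ shifted right by 1 → 011100100 = 228
449 = 111000001
→ AND → 011000000 = 192

192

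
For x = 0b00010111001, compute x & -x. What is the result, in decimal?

1

x = 10111001 = 185
-x (two's complement) = …01000111
AND   = 00000001 = 1
(x & -x isolates the lowest set bit of x.)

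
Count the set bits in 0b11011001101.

7

n = 11011001101
Count the 1s: 1 + 1 + 1 + 1 + 1 + 1 + 1 = 7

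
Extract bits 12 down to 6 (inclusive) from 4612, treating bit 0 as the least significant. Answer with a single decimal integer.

v = 1001000000100
Shift right by 6: 1001000
Mask low 7 bits: 1001000 = 72

72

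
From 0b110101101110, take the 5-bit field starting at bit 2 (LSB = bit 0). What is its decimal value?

27

v = 110101101110
Shift right by 2: 1101011011
Mask low 5 bits: 11011 = 27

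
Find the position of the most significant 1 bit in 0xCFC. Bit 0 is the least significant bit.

11

0xCFC = 110011111100
The topmost 1 is at position 11 (since 2^11 = 2048 ≤ 3324 < 4096).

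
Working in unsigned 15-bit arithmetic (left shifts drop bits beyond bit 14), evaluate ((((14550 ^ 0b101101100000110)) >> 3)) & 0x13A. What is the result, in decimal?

14550 = 011100011010110
0b101101100000110 = 101101100000110
→ ^ → 110001111010000 = 25552
→ >> 3 → 000110001111010 = 3194
0x13A = 000000100111010
→ & → 000000000111010 = 58

58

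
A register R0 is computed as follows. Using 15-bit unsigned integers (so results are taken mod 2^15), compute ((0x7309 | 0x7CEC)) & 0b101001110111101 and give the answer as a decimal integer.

0x7309 = 111001100001001
0x7CEC = 111110011101100
→ | → 111111111101101 = 32749
0b101001110111101 = 101001110111101
→ & → 101001110101101 = 21421

21421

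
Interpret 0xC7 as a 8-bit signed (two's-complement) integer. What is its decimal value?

-57

pattern = 11000111 (MSB is 1 ⇒ negative)
Invert: 00111000, add 1 → 00111001 = 57, so the value is -57.
(Equivalently: 199 - 2^8 = 199 - 256 = -57.)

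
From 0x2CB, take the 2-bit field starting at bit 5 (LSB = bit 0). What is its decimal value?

v = 01011001011
Shift right by 5: 010110
Mask low 2 bits: 10 = 2

2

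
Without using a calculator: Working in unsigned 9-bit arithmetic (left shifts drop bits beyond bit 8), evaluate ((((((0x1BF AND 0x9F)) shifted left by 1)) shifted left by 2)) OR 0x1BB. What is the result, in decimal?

507

0x1BF = 110111111
0x9F = 010011111
→ AND → 010011111 = 159
→ shifted left by 1 (mod 2^9) → 100111110 = 318
→ shifted left by 2 (mod 2^9) → 011111000 = 248
0x1BB = 110111011
→ OR → 111111011 = 507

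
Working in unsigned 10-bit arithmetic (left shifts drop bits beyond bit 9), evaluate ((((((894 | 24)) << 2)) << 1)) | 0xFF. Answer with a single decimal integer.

894 = 1101111110
24 = 0000011000
→ | → 1101111110 = 894
→ << 2 (mod 2^10) → 0111111000 = 504
→ << 1 (mod 2^10) → 1111110000 = 1008
0xFF = 0011111111
→ | → 1111111111 = 1023

1023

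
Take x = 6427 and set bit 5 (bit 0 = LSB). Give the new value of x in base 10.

6459

x = 1100100011011
bit 5 is currently 0; set it via x | (1 << 5) = x | 32
→ 1100100111011 = 6459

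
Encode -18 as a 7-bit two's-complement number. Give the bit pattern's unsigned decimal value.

18 in 7 bits: 0010010
Invert: 1101101
Add 1:  1101110 = 110
(Check: 2^7 - 18 = 128 - 18 = 110.)

110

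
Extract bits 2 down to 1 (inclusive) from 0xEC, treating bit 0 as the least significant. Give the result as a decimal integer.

v = 11101100
Shift right by 1: 1110110
Mask low 2 bits: 10 = 2

2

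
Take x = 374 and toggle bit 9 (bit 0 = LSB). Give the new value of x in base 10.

886

x = 000101110110
bit 9 is currently 0; toggle it via x ^ (1 << 9) = x ^ 512
→ 001101110110 = 886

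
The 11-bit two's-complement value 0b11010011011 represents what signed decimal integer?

pattern = 11010011011 (MSB is 1 ⇒ negative)
Invert: 00101100100, add 1 → 00101100101 = 357, so the value is -357.
(Equivalently: 1691 - 2^11 = 1691 - 2048 = -357.)

-357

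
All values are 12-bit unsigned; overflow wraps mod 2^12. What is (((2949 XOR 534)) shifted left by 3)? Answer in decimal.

2949 = 101110000101
534 = 001000010110
→ XOR → 100110010011 = 2451
→ shifted left by 3 (mod 2^12) → 110010011000 = 3224

3224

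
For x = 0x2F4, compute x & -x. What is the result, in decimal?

4

x = 1011110100 = 756
-x (two's complement) = …0100001100
AND   = 0000000100 = 4
(x & -x isolates the lowest set bit of x.)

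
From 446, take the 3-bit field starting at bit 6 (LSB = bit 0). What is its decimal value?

6

v = 110111110
Shift right by 6: 110
Mask low 3 bits: 110 = 6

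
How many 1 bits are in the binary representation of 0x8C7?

6

0x8C7 = 100011000111
Count the 1s: 1 + 1 + 1 + 1 + 1 + 1 = 6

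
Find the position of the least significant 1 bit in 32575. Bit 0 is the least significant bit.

0

32575 = 111111100111111
Trailing zeros: 0, so the lowest set bit is bit 0 (value 1).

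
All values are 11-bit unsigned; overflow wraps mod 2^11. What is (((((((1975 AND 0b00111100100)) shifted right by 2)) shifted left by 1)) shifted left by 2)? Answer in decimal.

840

1975 = 11110110111
0b00111100100 = 00111100100
→ AND → 00110100100 = 420
→ shifted right by 2 → 00001101001 = 105
→ shifted left by 1 (mod 2^11) → 00011010010 = 210
→ shifted left by 2 (mod 2^11) → 01101001000 = 840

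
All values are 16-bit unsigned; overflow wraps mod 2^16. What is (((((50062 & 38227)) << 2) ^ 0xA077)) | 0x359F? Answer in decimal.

50062 = 1100001110001110
38227 = 1001010101010011
→ & → 1000000100000010 = 33026
→ << 2 (mod 2^16) → 0000010000001000 = 1032
0xA077 = 1010000001110111
→ ^ → 1010010001111111 = 42111
0x359F = 0011010110011111
→ | → 1011010111111111 = 46591

46591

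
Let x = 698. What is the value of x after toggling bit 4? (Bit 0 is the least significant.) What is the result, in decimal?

x = 1010111010
bit 4 is currently 1; toggle it via x ^ (1 << 4) = x ^ 16
→ 1010101010 = 682

682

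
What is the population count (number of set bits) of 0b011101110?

6

n = 11101110
Count the 1s: 1 + 1 + 1 + 1 + 1 + 1 = 6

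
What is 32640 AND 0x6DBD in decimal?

32640 = 111111110000000
0x6DBD = 110110110111101
AND → 110110110000000 = 28032

28032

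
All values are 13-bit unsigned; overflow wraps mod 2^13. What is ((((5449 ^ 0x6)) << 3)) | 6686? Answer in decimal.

5449 = 1010101001001
0x6 = 0000000000110
→ ^ → 1010101001111 = 5455
→ << 3 (mod 2^13) → 0101001111000 = 2680
6686 = 1101000011110
→ | → 1101001111110 = 6782

6782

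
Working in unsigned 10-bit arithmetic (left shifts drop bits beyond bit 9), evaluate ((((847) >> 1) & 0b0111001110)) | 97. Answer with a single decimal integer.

847 = 1101001111
→ >> 1 → 0110100111 = 423
0b0111001110 = 0111001110
→ & → 0110000110 = 390
97 = 0001100001
→ | → 0111100111 = 487

487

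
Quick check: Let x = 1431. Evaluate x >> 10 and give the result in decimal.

1431 = 10110010111
shift right by 10 → 00000000001 = 1
(equivalently, floor(1431 / 1024))

1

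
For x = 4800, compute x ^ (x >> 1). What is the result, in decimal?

7072

x = 1001011000000 = 4800
x>>1 = 0100101100000
XOR  = 1101110100000 = 7072
(x ^ (x >> 1) gives the standard binary-reflected Gray code of x.)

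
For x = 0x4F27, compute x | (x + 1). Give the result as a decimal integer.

x = 100111100100111 = 20263
x + 1 = 100111100101000
OR    = 100111100101111 = 20271
(x | (x + 1) sets the lowest cleared bit.)

20271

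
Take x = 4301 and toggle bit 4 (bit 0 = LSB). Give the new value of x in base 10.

x = 01000011001101
bit 4 is currently 0; toggle it via x ^ (1 << 4) = x ^ 16
→ 01000011011101 = 4317

4317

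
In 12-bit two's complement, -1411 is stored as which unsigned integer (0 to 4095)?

2685

1411 in 12 bits: 010110000011
Invert: 101001111100
Add 1:  101001111101 = 2685
(Check: 2^12 - 1411 = 4096 - 1411 = 2685.)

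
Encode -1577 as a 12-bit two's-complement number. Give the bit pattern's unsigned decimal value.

2519

1577 in 12 bits: 011000101001
Invert: 100111010110
Add 1:  100111010111 = 2519
(Check: 2^12 - 1577 = 4096 - 1577 = 2519.)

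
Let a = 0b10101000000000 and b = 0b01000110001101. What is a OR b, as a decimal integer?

15245

a = 10101000000000
b = 01000110001101
 OR → 11101110001101 = 15245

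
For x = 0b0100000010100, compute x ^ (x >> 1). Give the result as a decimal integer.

x = 100000010100 = 2068
x>>1 = 010000001010
XOR  = 110000011110 = 3102
(x ^ (x >> 1) gives the standard binary-reflected Gray code of x.)

3102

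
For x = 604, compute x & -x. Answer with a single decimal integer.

4

x = 1001011100 = 604
-x (two's complement) = …0110100100
AND   = 0000000100 = 4
(x & -x isolates the lowest set bit of x.)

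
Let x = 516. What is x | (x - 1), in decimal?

519

x = 1000000100 = 516
x - 1 = 1000000011
OR    = 1000000111 = 519
(x | (x - 1) sets all bits below the lowest set bit.)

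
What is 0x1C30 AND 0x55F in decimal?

0x1C30 = 1110000110000
0x55F = 0010101011111
AND → 0010000010000 = 1040

1040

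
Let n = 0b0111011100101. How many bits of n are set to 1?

n = 111011100101
Count the 1s: 1 + 1 + 1 + 1 + 1 + 1 + 1 + 1 = 8

8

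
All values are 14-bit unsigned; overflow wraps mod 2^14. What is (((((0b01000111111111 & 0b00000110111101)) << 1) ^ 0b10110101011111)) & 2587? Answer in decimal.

0b01000111111111 = 01000111111111
0b00000110111101 = 00000110111101
→ & → 00000110111101 = 445
→ << 1 (mod 2^14) → 00001101111010 = 890
0b10110101011111 = 10110101011111
→ ^ → 10111000100101 = 11813
2587 = 00101000011011
→ & → 00101000000001 = 2561

2561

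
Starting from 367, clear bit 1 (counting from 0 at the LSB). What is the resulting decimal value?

365

x = 0101101111
bit 1 is currently 1; clear it via x & ~(1 << 1) = x & ~2
→ 0101101101 = 365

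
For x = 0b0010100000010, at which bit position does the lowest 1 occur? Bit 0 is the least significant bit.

1

0b0010100000010 = 10100000010
Trailing zeros: 1, so the lowest set bit is bit 1 (value 2).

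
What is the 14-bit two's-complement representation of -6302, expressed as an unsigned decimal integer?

10082

6302 in 14 bits: 01100010011110
Invert: 10011101100001
Add 1:  10011101100010 = 10082
(Check: 2^14 - 6302 = 16384 - 6302 = 10082.)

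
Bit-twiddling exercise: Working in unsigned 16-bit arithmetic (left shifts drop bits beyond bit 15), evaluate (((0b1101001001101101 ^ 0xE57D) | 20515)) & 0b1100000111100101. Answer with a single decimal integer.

16673

0b1101001001101101 = 1101001001101101
0xE57D = 1110010101111101
→ ^ → 0011011100010000 = 14096
20515 = 0101000000100011
→ | → 0111011100110011 = 30515
0b1100000111100101 = 1100000111100101
→ & → 0100000100100001 = 16673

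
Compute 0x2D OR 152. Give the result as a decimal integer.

189

0x2D = 00101101
152 = 10011000
 OR → 10111101 = 189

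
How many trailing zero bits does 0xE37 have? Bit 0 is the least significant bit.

0

0xE37 = 111000110111
Trailing zeros: 0, so the lowest set bit is bit 0 (value 1).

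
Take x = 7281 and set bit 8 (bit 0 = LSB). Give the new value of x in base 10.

x = 001110001110001
bit 8 is currently 0; set it via x | (1 << 8) = x | 256
→ 001110101110001 = 7537

7537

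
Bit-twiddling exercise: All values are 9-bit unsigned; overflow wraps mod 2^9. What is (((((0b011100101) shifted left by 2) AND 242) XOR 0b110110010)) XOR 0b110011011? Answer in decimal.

0b011100101 = 011100101
→ shifted left by 2 (mod 2^9) → 110010100 = 404
242 = 011110010
→ AND → 010010000 = 144
0b110110010 = 110110010
→ XOR → 100100010 = 290
0b110011011 = 110011011
→ XOR → 010111001 = 185

185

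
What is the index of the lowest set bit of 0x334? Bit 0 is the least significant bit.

2

0x334 = 1100110100
Trailing zeros: 2, so the lowest set bit is bit 2 (value 4).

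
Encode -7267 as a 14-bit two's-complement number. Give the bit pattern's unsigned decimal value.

9117

7267 in 14 bits: 01110001100011
Invert: 10001110011100
Add 1:  10001110011101 = 9117
(Check: 2^14 - 7267 = 16384 - 7267 = 9117.)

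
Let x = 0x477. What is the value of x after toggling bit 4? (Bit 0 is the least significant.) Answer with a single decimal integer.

1127

x = 10001110111
bit 4 is currently 1; toggle it via x ^ (1 << 4) = x ^ 16
→ 10001100111 = 1127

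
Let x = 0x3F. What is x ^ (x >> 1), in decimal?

32

x = 111111 = 63
x>>1 = 011111
XOR  = 100000 = 32
(x ^ (x >> 1) gives the standard binary-reflected Gray code of x.)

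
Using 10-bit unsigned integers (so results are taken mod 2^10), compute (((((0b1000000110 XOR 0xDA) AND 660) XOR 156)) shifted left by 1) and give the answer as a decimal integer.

16

0b1000000110 = 1000000110
0xDA = 0011011010
→ XOR → 1011011100 = 732
660 = 1010010100
→ AND → 1010010100 = 660
156 = 0010011100
→ XOR → 1000001000 = 520
→ shifted left by 1 (mod 2^10) → 0000010000 = 16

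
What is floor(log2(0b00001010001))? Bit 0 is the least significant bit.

6

0b00001010001 = 1010001
The topmost 1 is at position 6 (since 2^6 = 64 ≤ 81 < 128).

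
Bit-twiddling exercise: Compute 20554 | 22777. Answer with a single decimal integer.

20554 = 101000001001010
22777 = 101100011111001
 OR → 101100011111011 = 22779

22779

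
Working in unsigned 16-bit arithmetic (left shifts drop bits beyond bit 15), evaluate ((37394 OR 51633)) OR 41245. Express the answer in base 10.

37394 = 1001001000010010
51633 = 1100100110110001
→ OR → 1101101110110011 = 56243
41245 = 1010000100011101
→ OR → 1111101110111111 = 64447

64447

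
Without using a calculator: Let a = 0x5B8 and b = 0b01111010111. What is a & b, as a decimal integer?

400

0x5B8 = 10110111000
b = 01111010111
AND → 00110010000 = 400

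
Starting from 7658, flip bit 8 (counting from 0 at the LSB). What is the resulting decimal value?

x = 1110111101010
bit 8 is currently 1; toggle it via x ^ (1 << 8) = x ^ 256
→ 1110011101010 = 7402

7402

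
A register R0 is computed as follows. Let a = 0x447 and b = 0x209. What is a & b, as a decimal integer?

1

0x447 = 10001000111
0x209 = 01000001001
AND → 00000000001 = 1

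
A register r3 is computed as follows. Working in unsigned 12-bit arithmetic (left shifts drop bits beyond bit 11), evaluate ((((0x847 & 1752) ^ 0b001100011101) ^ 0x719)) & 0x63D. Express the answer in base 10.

1028

0x847 = 100001000111
1752 = 011011011000
→ & → 000001000000 = 64
0b001100011101 = 001100011101
→ ^ → 001101011101 = 861
0x719 = 011100011001
→ ^ → 010001000100 = 1092
0x63D = 011000111101
→ & → 010000000100 = 1028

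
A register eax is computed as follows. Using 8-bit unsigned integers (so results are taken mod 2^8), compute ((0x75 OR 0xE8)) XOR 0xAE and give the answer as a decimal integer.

0x75 = 01110101
0xE8 = 11101000
→ OR → 11111101 = 253
0xAE = 10101110
→ XOR → 01010011 = 83

83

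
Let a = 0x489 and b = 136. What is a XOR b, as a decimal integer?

1025

0x489 = 10010001001
136 = 00010001000
XOR → 10000000001 = 1025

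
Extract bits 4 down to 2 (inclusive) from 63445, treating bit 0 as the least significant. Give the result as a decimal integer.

5

v = 1111011111010101
Shift right by 2: 11110111110101
Mask low 3 bits: 101 = 5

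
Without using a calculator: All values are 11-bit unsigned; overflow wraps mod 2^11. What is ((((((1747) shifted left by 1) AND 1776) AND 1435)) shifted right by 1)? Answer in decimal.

576

1747 = 11011010011
→ shifted left by 1 (mod 2^11) → 10110100110 = 1446
1776 = 11011110000
→ AND → 10010100000 = 1184
1435 = 10110011011
→ AND → 10010000000 = 1152
→ shifted right by 1 → 01001000000 = 576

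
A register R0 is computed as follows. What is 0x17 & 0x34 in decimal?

0x17 = 010111
0x34 = 110100
AND → 010100 = 20

20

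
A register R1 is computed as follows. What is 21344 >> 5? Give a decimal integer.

21344 = 101001101100000
shift right by 5 → 000001010011011 = 667
(equivalently, floor(21344 / 32))

667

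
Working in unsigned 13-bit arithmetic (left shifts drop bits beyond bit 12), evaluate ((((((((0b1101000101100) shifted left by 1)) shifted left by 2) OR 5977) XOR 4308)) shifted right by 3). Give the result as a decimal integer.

0b1101000101100 = 1101000101100
→ shifted left by 1 (mod 2^13) → 1010001011000 = 5208
→ shifted left by 2 (mod 2^13) → 1000101100000 = 4448
5977 = 1011101011001
→ OR → 1011101111001 = 6009
4308 = 1000011010100
→ XOR → 0011110101101 = 1965
→ shifted right by 3 → 0000011110101 = 245

245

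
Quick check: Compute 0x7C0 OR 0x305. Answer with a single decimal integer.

1989

0x7C0 = 11111000000
0x305 = 01100000101
 OR → 11111000101 = 1989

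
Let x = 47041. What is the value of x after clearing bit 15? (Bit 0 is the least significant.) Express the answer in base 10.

x = 1011011111000001
bit 15 is currently 1; clear it via x & ~(1 << 15) = x & ~32768
→ 0011011111000001 = 14273

14273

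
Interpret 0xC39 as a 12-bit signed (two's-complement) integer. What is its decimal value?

pattern = 110000111001 (MSB is 1 ⇒ negative)
Invert: 001111000110, add 1 → 001111000111 = 967, so the value is -967.
(Equivalently: 3129 - 2^12 = 3129 - 4096 = -967.)

-967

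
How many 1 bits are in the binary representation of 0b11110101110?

n = 11110101110
Count the 1s: 1 + 1 + 1 + 1 + 1 + 1 + 1 + 1 = 8

8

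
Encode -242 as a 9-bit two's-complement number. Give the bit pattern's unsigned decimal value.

270

242 in 9 bits: 011110010
Invert: 100001101
Add 1:  100001110 = 270
(Check: 2^9 - 242 = 512 - 242 = 270.)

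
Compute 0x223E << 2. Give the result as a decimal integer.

35064

0x223E = 0010001000111110
shift left by 2 → 1000100011111000 = 35064
(equivalently, 8766 × 2^2 = 8766 × 4)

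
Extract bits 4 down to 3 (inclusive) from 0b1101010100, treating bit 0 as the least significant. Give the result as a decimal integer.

v = 1101010100
Shift right by 3: 1101010
Mask low 2 bits: 10 = 2

2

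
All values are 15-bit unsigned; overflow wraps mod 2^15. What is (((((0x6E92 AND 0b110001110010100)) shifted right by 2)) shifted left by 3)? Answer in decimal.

17696

0x6E92 = 110111010010010
0b110001110010100 = 110001110010100
→ AND → 110001010010000 = 25232
→ shifted right by 2 → 001100010100100 = 6308
→ shifted left by 3 (mod 2^15) → 100010100100000 = 17696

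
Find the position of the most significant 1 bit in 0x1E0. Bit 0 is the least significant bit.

8

0x1E0 = 111100000
The topmost 1 is at position 8 (since 2^8 = 256 ≤ 480 < 512).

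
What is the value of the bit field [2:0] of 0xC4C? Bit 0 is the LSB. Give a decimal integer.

v = 110001001100
Shift right by 0: 110001001100
Mask low 3 bits: 100 = 4

4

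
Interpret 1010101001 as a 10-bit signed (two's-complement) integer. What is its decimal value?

pattern = 1010101001 (MSB is 1 ⇒ negative)
Invert: 0101010110, add 1 → 0101010111 = 343, so the value is -343.
(Equivalently: 681 - 2^10 = 681 - 1024 = -343.)

-343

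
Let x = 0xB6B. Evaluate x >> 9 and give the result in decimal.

5

0xB6B = 101101101011
shift right by 9 → 000000000101 = 5
(equivalently, floor(2923 / 512))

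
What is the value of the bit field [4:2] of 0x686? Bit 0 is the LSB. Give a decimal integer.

1

v = 000011010000110
Shift right by 2: 0000110100001
Mask low 3 bits: 001 = 1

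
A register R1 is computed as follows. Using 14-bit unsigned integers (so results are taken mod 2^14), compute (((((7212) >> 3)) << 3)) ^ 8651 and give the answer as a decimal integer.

7212 = 01110000101100
→ >> 3 → 00001110000101 = 901
→ << 3 (mod 2^14) → 01110000101000 = 7208
8651 = 10000111001011
→ ^ → 11110111100011 = 15843

15843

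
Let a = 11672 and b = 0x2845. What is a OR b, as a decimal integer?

11672 = 10110110011000
0x2845 = 10100001000101
 OR → 10110111011101 = 11741

11741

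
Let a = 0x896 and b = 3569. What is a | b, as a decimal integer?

3575

0x896 = 100010010110
3569 = 110111110001
 OR → 110111110111 = 3575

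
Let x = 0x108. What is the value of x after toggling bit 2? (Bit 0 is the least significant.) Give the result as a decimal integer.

268

x = 100001000
bit 2 is currently 0; toggle it via x ^ (1 << 2) = x ^ 4
→ 100001100 = 268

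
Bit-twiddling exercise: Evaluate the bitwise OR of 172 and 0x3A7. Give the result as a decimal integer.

943

172 = 0010101100
0x3A7 = 1110100111
 OR → 1110101111 = 943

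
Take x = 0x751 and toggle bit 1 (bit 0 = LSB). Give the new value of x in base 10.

1875

x = 011101010001
bit 1 is currently 0; toggle it via x ^ (1 << 1) = x ^ 2
→ 011101010011 = 1875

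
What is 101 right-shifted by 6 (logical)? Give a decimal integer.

1

101 = 1100101
shift right by 6 → 0000001 = 1
(equivalently, floor(101 / 64))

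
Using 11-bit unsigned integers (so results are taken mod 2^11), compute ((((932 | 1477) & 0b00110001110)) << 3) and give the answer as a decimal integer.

932 = 01110100100
1477 = 10111000101
→ | → 11111100101 = 2021
0b00110001110 = 00110001110
→ & → 00110000100 = 388
→ << 3 (mod 2^11) → 10000100000 = 1056

1056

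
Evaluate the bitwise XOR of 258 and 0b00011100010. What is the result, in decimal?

258 = 100000010
b = 011100010
XOR → 111100000 = 480

480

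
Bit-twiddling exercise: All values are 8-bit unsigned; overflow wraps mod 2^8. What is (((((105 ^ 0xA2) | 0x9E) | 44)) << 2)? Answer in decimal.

105 = 01101001
0xA2 = 10100010
→ ^ → 11001011 = 203
0x9E = 10011110
→ | → 11011111 = 223
44 = 00101100
→ | → 11111111 = 255
→ << 2 (mod 2^8) → 11111100 = 252

252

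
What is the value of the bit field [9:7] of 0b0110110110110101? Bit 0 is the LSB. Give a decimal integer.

v = 0110110110110101
Shift right by 7: 011011011
Mask low 3 bits: 011 = 3

3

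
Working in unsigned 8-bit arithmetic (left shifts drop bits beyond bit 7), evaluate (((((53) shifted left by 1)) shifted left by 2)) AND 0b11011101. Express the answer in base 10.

136

53 = 00110101
→ shifted left by 1 (mod 2^8) → 01101010 = 106
→ shifted left by 2 (mod 2^8) → 10101000 = 168
0b11011101 = 11011101
→ AND → 10001000 = 136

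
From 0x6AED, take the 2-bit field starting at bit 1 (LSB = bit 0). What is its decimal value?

v = 110101011101101
Shift right by 1: 11010101110110
Mask low 2 bits: 10 = 2

2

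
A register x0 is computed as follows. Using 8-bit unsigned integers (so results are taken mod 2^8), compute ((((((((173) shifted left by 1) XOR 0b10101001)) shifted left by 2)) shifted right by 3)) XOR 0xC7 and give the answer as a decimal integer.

222

173 = 10101101
→ shifted left by 1 (mod 2^8) → 01011010 = 90
0b10101001 = 10101001
→ XOR → 11110011 = 243
→ shifted left by 2 (mod 2^8) → 11001100 = 204
→ shifted right by 3 → 00011001 = 25
0xC7 = 11000111
→ XOR → 11011110 = 222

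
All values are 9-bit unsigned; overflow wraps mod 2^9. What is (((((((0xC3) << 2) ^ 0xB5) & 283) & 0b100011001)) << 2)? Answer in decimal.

0xC3 = 011000011
→ << 2 (mod 2^9) → 100001100 = 268
0xB5 = 010110101
→ ^ → 110111001 = 441
283 = 100011011
→ & → 100011001 = 281
0b100011001 = 100011001
→ & → 100011001 = 281
→ << 2 (mod 2^9) → 001100100 = 100

100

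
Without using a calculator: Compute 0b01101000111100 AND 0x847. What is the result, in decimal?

a = 1101000111100
0x847 = 0100001000111
AND → 0100000000100 = 2052

2052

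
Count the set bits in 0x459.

5

0x459 = 10001011001
Count the 1s: 1 + 1 + 1 + 1 + 1 = 5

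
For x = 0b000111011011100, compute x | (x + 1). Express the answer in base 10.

3805

x = 111011011100 = 3804
x + 1 = 111011011101
OR    = 111011011101 = 3805
(x | (x + 1) sets the lowest cleared bit.)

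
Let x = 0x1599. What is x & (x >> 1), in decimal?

x = 1010110011001 = 5529
x>>1 = 0101011001100
AND  = 0000010001000 = 136
(x & (x >> 1) has a 1 wherever x has two consecutive 1 bits.)

136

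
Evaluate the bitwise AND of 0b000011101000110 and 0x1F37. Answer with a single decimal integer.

a = 0011101000110
0x1F37 = 1111100110111
AND → 0011100000110 = 1798

1798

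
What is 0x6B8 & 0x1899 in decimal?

152

0x6B8 = 0011010111000
0x1899 = 1100010011001
AND → 0000010011000 = 152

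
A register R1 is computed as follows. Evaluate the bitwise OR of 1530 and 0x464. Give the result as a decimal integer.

1534

1530 = 10111111010
0x464 = 10001100100
 OR → 10111111110 = 1534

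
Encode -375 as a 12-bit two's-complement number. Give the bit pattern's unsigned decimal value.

3721

375 in 12 bits: 000101110111
Invert: 111010001000
Add 1:  111010001001 = 3721
(Check: 2^12 - 375 = 4096 - 375 = 3721.)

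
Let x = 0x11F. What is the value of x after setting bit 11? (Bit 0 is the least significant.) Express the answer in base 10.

x = 0000100011111
bit 11 is currently 0; set it via x | (1 << 11) = x | 2048
→ 0100100011111 = 2335

2335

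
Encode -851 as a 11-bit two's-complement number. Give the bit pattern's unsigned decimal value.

1197

851 in 11 bits: 01101010011
Invert: 10010101100
Add 1:  10010101101 = 1197
(Check: 2^11 - 851 = 2048 - 851 = 1197.)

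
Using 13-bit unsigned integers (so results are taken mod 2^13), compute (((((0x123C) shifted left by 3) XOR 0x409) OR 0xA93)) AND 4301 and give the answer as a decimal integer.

4297

0x123C = 1001000111100
→ shifted left by 3 (mod 2^13) → 1000111100000 = 4576
0x409 = 0010000001001
→ XOR → 1010111101001 = 5609
0xA93 = 0101010010011
→ OR → 1111111111011 = 8187
4301 = 1000011001101
→ AND → 1000011001001 = 4297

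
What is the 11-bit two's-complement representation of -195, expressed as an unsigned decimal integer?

1853

195 in 11 bits: 00011000011
Invert: 11100111100
Add 1:  11100111101 = 1853
(Check: 2^11 - 195 = 2048 - 195 = 1853.)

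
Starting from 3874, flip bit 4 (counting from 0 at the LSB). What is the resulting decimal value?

3890

x = 111100100010
bit 4 is currently 0; toggle it via x ^ (1 << 4) = x ^ 16
→ 111100110010 = 3890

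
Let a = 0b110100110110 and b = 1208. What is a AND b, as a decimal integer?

a = 110100110110
1208 = 010010111000
AND → 010000110000 = 1072

1072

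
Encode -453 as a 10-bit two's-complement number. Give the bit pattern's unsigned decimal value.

571

453 in 10 bits: 0111000101
Invert: 1000111010
Add 1:  1000111011 = 571
(Check: 2^10 - 453 = 1024 - 453 = 571.)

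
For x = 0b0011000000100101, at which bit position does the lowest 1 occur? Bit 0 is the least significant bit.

0b0011000000100101 = 11000000100101
Trailing zeros: 0, so the lowest set bit is bit 0 (value 1).

0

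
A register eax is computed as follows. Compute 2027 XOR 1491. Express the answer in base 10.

2027 = 11111101011
1491 = 10111010011
XOR → 01000111000 = 568

568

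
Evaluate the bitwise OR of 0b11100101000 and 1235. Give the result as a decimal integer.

2043

a = 11100101000
1235 = 10011010011
 OR → 11111111011 = 2043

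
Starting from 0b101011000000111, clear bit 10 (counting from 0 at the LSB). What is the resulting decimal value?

x = 101011000000111
bit 10 is currently 1; clear it via x & ~(1 << 10) = x & ~1024
→ 101001000000111 = 20999

20999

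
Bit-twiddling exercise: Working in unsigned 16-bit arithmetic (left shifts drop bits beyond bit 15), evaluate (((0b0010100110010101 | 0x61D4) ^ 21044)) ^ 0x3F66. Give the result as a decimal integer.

1159

0b0010100110010101 = 0010100110010101
0x61D4 = 0110000111010100
→ | → 0110100111010101 = 27093
21044 = 0101001000110100
→ ^ → 0011101111100001 = 15329
0x3F66 = 0011111101100110
→ ^ → 0000010010000111 = 1159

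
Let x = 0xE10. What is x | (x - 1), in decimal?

3615

x = 111000010000 = 3600
x - 1 = 111000001111
OR    = 111000011111 = 3615
(x | (x - 1) sets all bits below the lowest set bit.)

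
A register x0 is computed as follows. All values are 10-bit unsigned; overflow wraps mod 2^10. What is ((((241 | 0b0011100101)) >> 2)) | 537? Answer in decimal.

241 = 0011110001
0b0011100101 = 0011100101
→ | → 0011110101 = 245
→ >> 2 → 0000111101 = 61
537 = 1000011001
→ | → 1000111101 = 573

573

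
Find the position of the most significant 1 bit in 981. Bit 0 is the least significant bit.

9

981 = 1111010101
The topmost 1 is at position 9 (since 2^9 = 512 ≤ 981 < 1024).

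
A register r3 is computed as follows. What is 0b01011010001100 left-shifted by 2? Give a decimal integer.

x = 001011010001100
shift left by 2 → 101101000110000 = 23088
(equivalently, 5772 × 2^2 = 5772 × 4)

23088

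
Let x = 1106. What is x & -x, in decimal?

2

x = 10001010010 = 1106
-x (two's complement) = …01110101110
AND   = 00000000010 = 2
(x & -x isolates the lowest set bit of x.)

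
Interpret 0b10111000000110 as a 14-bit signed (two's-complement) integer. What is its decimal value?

-4602

pattern = 10111000000110 (MSB is 1 ⇒ negative)
Invert: 01000111111001, add 1 → 01000111111010 = 4602, so the value is -4602.
(Equivalently: 11782 - 2^14 = 11782 - 16384 = -4602.)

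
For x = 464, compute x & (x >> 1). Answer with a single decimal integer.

x = 111010000 = 464
x>>1 = 011101000
AND  = 011000000 = 192
(x & (x >> 1) has a 1 wherever x has two consecutive 1 bits.)

192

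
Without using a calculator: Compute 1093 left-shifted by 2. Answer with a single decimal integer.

1093 = 0010001000101
shift left by 2 → 1000100010100 = 4372
(equivalently, 1093 × 2^2 = 1093 × 4)

4372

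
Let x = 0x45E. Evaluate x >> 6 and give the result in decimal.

0x45E = 10001011110
shift right by 6 → 00000010001 = 17
(equivalently, floor(1118 / 64))

17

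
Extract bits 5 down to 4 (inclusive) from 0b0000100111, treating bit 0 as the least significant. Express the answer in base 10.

v = 0000100111
Shift right by 4: 000010
Mask low 2 bits: 10 = 2

2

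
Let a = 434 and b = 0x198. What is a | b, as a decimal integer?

442

434 = 110110010
0x198 = 110011000
 OR → 110111010 = 442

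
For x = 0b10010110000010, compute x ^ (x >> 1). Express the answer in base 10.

x = 10010110000010 = 9602
x>>1 = 01001011000001
XOR  = 11011101000011 = 14147
(x ^ (x >> 1) gives the standard binary-reflected Gray code of x.)

14147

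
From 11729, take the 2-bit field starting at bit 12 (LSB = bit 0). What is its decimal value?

2

v = 010110111010001
Shift right by 12: 010
Mask low 2 bits: 10 = 2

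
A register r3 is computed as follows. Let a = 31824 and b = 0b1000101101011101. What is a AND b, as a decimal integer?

2128

31824 = 0111110001010000
b = 1000101101011101
AND → 0000100001010000 = 2128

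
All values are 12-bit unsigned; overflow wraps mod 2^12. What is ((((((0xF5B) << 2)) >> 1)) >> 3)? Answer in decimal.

0xF5B = 111101011011
→ << 2 (mod 2^12) → 110101101100 = 3436
→ >> 1 → 011010110110 = 1718
→ >> 3 → 000011010110 = 214

214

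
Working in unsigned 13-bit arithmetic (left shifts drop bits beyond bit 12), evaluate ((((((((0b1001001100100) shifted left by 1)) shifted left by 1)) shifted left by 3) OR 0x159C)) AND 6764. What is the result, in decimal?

0b1001001100100 = 1001001100100
→ shifted left by 1 (mod 2^13) → 0010011001000 = 1224
→ shifted left by 1 (mod 2^13) → 0100110010000 = 2448
→ shifted left by 3 (mod 2^13) → 0110010000000 = 3200
0x159C = 1010110011100
→ OR → 1110110011100 = 7580
6764 = 1101001101100
→ AND → 1100000001100 = 6156

6156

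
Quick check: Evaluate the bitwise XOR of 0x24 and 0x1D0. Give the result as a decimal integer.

500

0x24 = 000100100
0x1D0 = 111010000
XOR → 111110100 = 500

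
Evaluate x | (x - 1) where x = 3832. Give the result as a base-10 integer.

x = 111011111000 = 3832
x - 1 = 111011110111
OR    = 111011111111 = 3839
(x | (x - 1) sets all bits below the lowest set bit.)

3839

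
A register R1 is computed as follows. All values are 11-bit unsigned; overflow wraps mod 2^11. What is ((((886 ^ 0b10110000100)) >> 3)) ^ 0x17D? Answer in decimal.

886 = 01101110110
0b10110000100 = 10110000100
→ ^ → 11011110010 = 1778
→ >> 3 → 00011011110 = 222
0x17D = 00101111101
→ ^ → 00110100011 = 419

419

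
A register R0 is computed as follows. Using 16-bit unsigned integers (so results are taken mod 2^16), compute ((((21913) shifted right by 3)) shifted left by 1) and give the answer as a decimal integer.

5478

21913 = 0101010110011001
→ shifted right by 3 → 0000101010110011 = 2739
→ shifted left by 1 (mod 2^16) → 0001010101100110 = 5478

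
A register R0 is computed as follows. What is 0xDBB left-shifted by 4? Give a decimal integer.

0xDBB = 0000110110111011
shift left by 4 → 1101101110110000 = 56240
(equivalently, 3515 × 2^4 = 3515 × 16)

56240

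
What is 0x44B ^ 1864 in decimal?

0x44B = 10001001011
1864 = 11101001000
XOR → 01100000011 = 771

771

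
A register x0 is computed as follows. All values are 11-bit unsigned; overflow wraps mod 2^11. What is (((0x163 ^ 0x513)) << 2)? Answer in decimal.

448

0x163 = 00101100011
0x513 = 10100010011
→ ^ → 10001110000 = 1136
→ << 2 (mod 2^11) → 00111000000 = 448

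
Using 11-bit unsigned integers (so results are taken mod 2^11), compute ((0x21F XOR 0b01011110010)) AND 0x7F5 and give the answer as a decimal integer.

0x21F = 01000011111
0b01011110010 = 01011110010
→ XOR → 00011101101 = 237
0x7F5 = 11111110101
→ AND → 00011100101 = 229

229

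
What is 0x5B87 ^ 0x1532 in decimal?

20149

0x5B87 = 101101110000111
0x1532 = 001010100110010
XOR → 100111010110101 = 20149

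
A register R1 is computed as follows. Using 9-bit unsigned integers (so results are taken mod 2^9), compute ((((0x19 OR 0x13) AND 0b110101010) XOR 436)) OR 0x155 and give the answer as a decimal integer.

511

0x19 = 000011001
0x13 = 000010011
→ OR → 000011011 = 27
0b110101010 = 110101010
→ AND → 000001010 = 10
436 = 110110100
→ XOR → 110111110 = 446
0x155 = 101010101
→ OR → 111111111 = 511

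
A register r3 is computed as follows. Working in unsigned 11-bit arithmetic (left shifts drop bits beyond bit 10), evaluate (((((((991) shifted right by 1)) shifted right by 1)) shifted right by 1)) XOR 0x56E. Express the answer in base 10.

991 = 01111011111
→ shifted right by 1 → 00111101111 = 495
→ shifted right by 1 → 00011110111 = 247
→ shifted right by 1 → 00001111011 = 123
0x56E = 10101101110
→ XOR → 10100010101 = 1301

1301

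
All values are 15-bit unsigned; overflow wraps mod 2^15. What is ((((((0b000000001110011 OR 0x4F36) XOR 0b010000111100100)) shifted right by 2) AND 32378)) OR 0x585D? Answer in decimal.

0b000000001110011 = 000000001110011
0x4F36 = 100111100110110
→ OR → 100111101110111 = 20343
0b010000111100100 = 010000111100100
→ XOR → 110111010010011 = 28307
→ shifted right by 2 → 001101110100100 = 7076
32378 = 111111001111010
→ AND → 001101000100000 = 6688
0x585D = 101100001011101
→ OR → 101101001111101 = 23165

23165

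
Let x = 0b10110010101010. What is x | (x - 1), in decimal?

x = 10110010101010 = 11434
x - 1 = 10110010101001
OR    = 10110010101011 = 11435
(x | (x - 1) sets all bits below the lowest set bit.)

11435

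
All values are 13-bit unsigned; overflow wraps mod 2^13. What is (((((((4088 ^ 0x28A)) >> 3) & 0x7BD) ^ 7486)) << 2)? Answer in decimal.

4088 = 0111111111000
0x28A = 0001010001010
→ ^ → 0110101110010 = 3442
→ >> 3 → 0000110101110 = 430
0x7BD = 0011110111101
→ & → 0000110101100 = 428
7486 = 1110100111110
→ ^ → 1110010010010 = 7314
→ << 2 (mod 2^13) → 1001001001000 = 4680

4680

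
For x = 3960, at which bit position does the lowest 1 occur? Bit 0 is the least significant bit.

3960 = 111101111000
Trailing zeros: 3, so the lowest set bit is bit 3 (value 8).

3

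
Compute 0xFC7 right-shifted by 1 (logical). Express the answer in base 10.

2019

0xFC7 = 111111000111
shift right by 1 → 011111100011 = 2019
(equivalently, floor(4039 / 2))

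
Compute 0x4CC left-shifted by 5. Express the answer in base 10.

39296

0x4CC = 0000010011001100
shift left by 5 → 1001100110000000 = 39296
(equivalently, 1228 × 2^5 = 1228 × 32)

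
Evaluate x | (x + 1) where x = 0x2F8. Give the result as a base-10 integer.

761

x = 1011111000 = 760
x + 1 = 1011111001
OR    = 1011111001 = 761
(x | (x + 1) sets the lowest cleared bit.)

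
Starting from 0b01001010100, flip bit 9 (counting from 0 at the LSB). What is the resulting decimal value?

x = 01001010100
bit 9 is currently 1; toggle it via x ^ (1 << 9) = x ^ 512
→ 00001010100 = 84

84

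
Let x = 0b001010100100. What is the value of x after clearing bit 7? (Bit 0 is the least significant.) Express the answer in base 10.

548

x = 001010100100
bit 7 is currently 1; clear it via x & ~(1 << 7) = x & ~128
→ 001000100100 = 548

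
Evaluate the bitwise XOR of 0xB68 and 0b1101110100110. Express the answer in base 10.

0xB68 = 0101101101000
b = 1101110100110
XOR → 1000011001110 = 4302

4302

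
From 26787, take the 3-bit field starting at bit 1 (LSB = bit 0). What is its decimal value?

1

v = 110100010100011
Shift right by 1: 11010001010001
Mask low 3 bits: 001 = 1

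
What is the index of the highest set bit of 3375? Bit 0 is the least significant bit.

11

3375 = 110100101111
The topmost 1 is at position 11 (since 2^11 = 2048 ≤ 3375 < 4096).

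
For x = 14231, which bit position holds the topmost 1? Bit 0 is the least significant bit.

14231 = 11011110010111
The topmost 1 is at position 13 (since 2^13 = 8192 ≤ 14231 < 16384).

13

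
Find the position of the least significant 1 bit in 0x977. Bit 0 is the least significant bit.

0

0x977 = 100101110111
Trailing zeros: 0, so the lowest set bit is bit 0 (value 1).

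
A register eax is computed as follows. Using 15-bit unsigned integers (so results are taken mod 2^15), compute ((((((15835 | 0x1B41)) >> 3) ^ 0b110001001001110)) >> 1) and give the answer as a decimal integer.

15835 = 011110111011011
0x1B41 = 001101101000001
→ | → 011111111011011 = 16347
→ >> 3 → 000011111111011 = 2043
0b110001001001110 = 110001001001110
→ ^ → 110010110110101 = 26037
→ >> 1 → 011001011011010 = 13018

13018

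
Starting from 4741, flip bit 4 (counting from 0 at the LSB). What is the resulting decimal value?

4757

x = 1001010000101
bit 4 is currently 0; toggle it via x ^ (1 << 4) = x ^ 16
→ 1001010010101 = 4757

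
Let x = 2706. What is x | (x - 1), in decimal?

x = 101010010010 = 2706
x - 1 = 101010010001
OR    = 101010010011 = 2707
(x | (x - 1) sets all bits below the lowest set bit.)

2707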